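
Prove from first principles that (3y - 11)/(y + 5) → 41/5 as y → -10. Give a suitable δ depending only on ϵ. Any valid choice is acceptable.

Fix ϵ > 0. We want δ > 0 with 0 < |y + 10| < δ ⇒ |(3y - 11)/(y + 5) − (41/5)| < ϵ.
Combining over a common denominator, (3y - 11)/(y + 5) − (41/5) = [(3y - 11)·(-5) − (-41)·(y + 5)] / [(-5)·(y + 5)] = 26(y + 10) / ((-5)(y + 5)).
So |(3y - 11)/(y + 5) − (41/5)| = 26|y + 10| / (5·|y + 5|).
Require δ ≤ 5/2, so |y + 5| ≥ |-5| − |y + 10| > 5 − 5/2 = 5/2.
Hence |(3y - 11)/(y + 5) − (41/5)| < 26|y + 10|/(5·(5/2)) = (52/25)|y + 10|, which is < ϵ once |y + 10| < (25/52)ϵ.
Take δ = min(5/2, (25/52)ϵ). Then 0 < |y + 10| < δ forces both bounds, so |(3y - 11)/(y + 5) − (41/5)| < ϵ.

δ = min(5/2, (25/52)ϵ)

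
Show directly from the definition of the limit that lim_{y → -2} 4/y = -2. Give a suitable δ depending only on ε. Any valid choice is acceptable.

Let ε > 0. We seek δ > 0 such that 0 < |y + 2| < δ implies |4/y + 2| < ε.
|4/y + 2| = 4·|-2 − y|/(2·|y|) = 4|y + 2|/(2|y|).
Restrict δ ≤ 1. Then |y + 2| < 1 gives |y| > 1, so 2|y| > 2.
Then |4/y + 2| < 4|y + 2|/2, which is < ε when |y + 2| < (1/2)ε.
Take δ = min(1, (1/2)ε). Then 0 < |y + 2| < δ gives both |y + 2| < 1 and |y + 2| < (1/2)ε, so |4/y + 2| < ε.

δ = min(1, (1/2)ε)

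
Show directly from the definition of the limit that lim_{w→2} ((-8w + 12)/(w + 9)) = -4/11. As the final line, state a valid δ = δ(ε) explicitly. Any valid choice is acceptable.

δ = min(11/2, (121/168)ε)

Let ε > 0 be given. We want δ > 0 with 0 < |w − 2| < δ ⇒ |(-8w + 12)/(w + 9) + 4/11| < ε.
Combining over a common denominator, (-8w + 12)/(w + 9) + 4/11 = [(-8w + 12)·11 − (-4)·(w + 9)] / [11·(w + 9)] = -84(w − 2) / (11(w + 9)).
So |(-8w + 12)/(w + 9) + 4/11| = 84|w − 2| / (11·|w + 9|).
Restrict δ ≤ 11/2. Then |w − 2| < 11/2 gives |w + 9| = |(w − 2) + 11| ≥ 11 − 11/2 = 11/2.
Hence |(-8w + 12)/(w + 9) + 4/11| < 84|w − 2|/(11·(11/2)) = (168/121)|w − 2|, which is < ε once |w − 2| < (121/168)ε.
Take δ = min(11/2, (121/168)ε). Then 0 < |w − 2| < δ forces both bounds, so |(-8w + 12)/(w + 9) + 4/11| < ε.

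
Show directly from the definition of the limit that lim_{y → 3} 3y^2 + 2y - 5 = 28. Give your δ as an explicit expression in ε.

δ = min(1, ε/23)

Fix ε > 0. We want δ > 0 such that 0 < |y − 3| < δ implies |(3y^2 + 2y - 5) − 28| < ε.
(3y^2 + 2y - 5) − 28 = 3y^2 + 2y - 33 = (y − 3)(3y + 11).
So |(3y^2 + 2y - 5) − 28| = |y − 3|·|3y + 11|.
Assume first that |y − 3| < 1, so |y| < 4. Then |3y + 11| ≤ 3·4 + 11 = 23.
Hence |(3y^2 + 2y - 5) − 28| ≤ 23|y − 3| < ε provided |y − 3| < ε/23.
Choosing δ = min(1, ε/23) ensures both conditions, hence |(3y^2 + 2y - 5) − 28| < ε.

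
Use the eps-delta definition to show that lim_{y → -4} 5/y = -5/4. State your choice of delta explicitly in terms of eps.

Fix eps > 0. We seek delta > 0 such that 0 < |y + 4| < delta implies |5/y + 5/4| < eps.
|5/y + 5/4| = 5·|-4 − y|/(4·|y|) = 5|y + 4|/(4|y|).
Restrict delta ≤ 2. Then |y + 4| < 2 gives |y| > 2, so 4|y| > 8.
Then |5/y + 5/4| < 5|y + 4|/8, which is < eps when |y + 4| < (8/5)eps.
Take delta = min(2, (8/5)eps). Then 0 < |y + 4| < delta gives both |y + 4| < 2 and |y + 4| < (8/5)eps, so |5/y + 5/4| < eps.

delta = min(2, (8/5)eps)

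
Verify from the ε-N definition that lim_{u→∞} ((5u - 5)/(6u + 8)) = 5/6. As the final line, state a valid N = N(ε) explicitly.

N = (35/18)/ε

Let ε > 0. We seek N > 0 such that u > N implies |(5u - 5)/(6u + 8) − (5/6)| < ε.
(5u - 5)/(6u + 8) − (5/6) = (6(5u - 5) − 5(6u + 8)) / (6(6u + 8)) = -70/(6(6u + 8)).
For u > 0 we have 6u + 8 > 6u, so |(5u - 5)/(6u + 8) − (5/6)| = 70/(6(6u + 8)) < 70/(6·6u) = (35/18)/u.
Thus |(5u - 5)/(6u + 8) − (5/6)| < ε whenever u > (35/18)/ε.
Take N = (35/18)/ε. If u > N then |(5u - 5)/(6u + 8) − (5/6)| < (35/18)/u < ε.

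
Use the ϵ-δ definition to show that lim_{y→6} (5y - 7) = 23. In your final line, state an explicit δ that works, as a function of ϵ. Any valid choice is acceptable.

δ = ϵ/5

Let ϵ > 0. We need δ > 0 so that 0 < |y − 6| < δ implies |(5y - 7) − 23| < ϵ.
|(5y - 7) − 23| = |5y - 30| = 5|y − 6|.
So 5|y − 6| < ϵ exactly when |y − 6| < ϵ/5.
Take δ = ϵ/5. If 0 < |y − 6| < δ then |(5y - 7) − 23| = 5|y − 6| < 5·(ϵ/5) = ϵ.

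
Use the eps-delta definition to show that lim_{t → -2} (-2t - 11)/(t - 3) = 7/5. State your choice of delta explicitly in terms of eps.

delta = min(5/2, (25/34)eps)

Suppose eps > 0. We want delta > 0 with 0 < |t + 2| < delta ⇒ |(-2t - 11)/(t - 3) − (7/5)| < eps.
Combining over a common denominator, (-2t - 11)/(t - 3) − (7/5) = [(-2t - 11)·(-5) − (-7)·(t - 3)] / [(-5)·(t - 3)] = 17(t + 2) / ((-5)(t - 3)).
So |(-2t - 11)/(t - 3) − (7/5)| = 17|t + 2| / (5·|t − 3|).
Restrict delta ≤ 5/2. Then |t + 2| < 5/2 gives |t − 3| = |(t + 2) + (-5)| ≥ 5 − 5/2 = 5/2.
Hence |(-2t - 11)/(t - 3) − (7/5)| < 17|t + 2|/(5·(5/2)) = (34/25)|t + 2|, which is < eps once |t + 2| < (25/34)eps.
Take delta = min(5/2, (25/34)eps). Then 0 < |t + 2| < delta forces both bounds, so |(-2t - 11)/(t - 3) − (7/5)| < eps.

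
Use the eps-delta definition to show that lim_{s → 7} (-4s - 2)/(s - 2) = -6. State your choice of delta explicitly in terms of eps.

delta = min(5/2, (5/4)eps)

Suppose eps > 0. We want delta > 0 with 0 < |s − 7| < delta ⇒ |(-4s - 2)/(s - 2) + 6| < eps.
Combining over a common denominator, (-4s - 2)/(s - 2) + 6 = [(-4s - 2)·5 − (-30)·(s - 2)] / [5·(s - 2)] = 10(s − 7) / (5(s - 2)).
So |(-4s - 2)/(s - 2) + 6| = 10|s − 7| / (5·|s − 2|).
Require delta ≤ 5/2, so |s − 2| ≥ |5| − |s − 7| > 5 − 5/2 = 5/2.
Hence |(-4s - 2)/(s - 2) + 6| < 10|s − 7|/(5·(5/2)) = (4/5)|s − 7|, which is < eps once |s − 7| < (5/4)eps.
Take delta = min(5/2, (5/4)eps). Then 0 < |s − 7| < delta forces both bounds, so |(-4s - 2)/(s - 2) + 6| < eps.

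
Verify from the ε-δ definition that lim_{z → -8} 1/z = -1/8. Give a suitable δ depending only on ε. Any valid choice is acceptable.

Suppose ε > 0. We seek δ > 0 such that 0 < |z + 8| < δ implies |1/z + 1/8| < ε.
|1/z + 1/8| = |-8 − z|/(8·|z|) = |z + 8|/(8|z|).
Require δ ≤ 4 so that |z| > 8 − 4 = 4, hence 8|z| > 32.
Then |1/z + 1/8| < |z + 8|/32, which is < ε when |z + 8| < 32ε.
Take δ = min(4, 32ε). Then 0 < |z + 8| < δ gives both |z + 8| < 4 and |z + 8| < 32ε, so |1/z + 1/8| < ε.

δ = min(4, 32ε)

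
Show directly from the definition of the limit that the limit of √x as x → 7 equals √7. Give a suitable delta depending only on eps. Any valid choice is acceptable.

delta = min(7, √7·eps)

Suppose eps > 0. We want delta > 0 such that 0 < |x − 7| < delta implies |√x − √7| < eps.
Rationalise: √x − √7 = (x − 7)/(√x + √7), so |√x − √7| = |x − 7|/(√x + √7).
Restrict delta ≤ 7 so that |x − 7| < 7 forces x > 0, and then √x + √7 > √7.
Hence |√x − √7| < |x − 7|/√7, which is < eps once |x − 7| < √7·eps.
Take delta = min(7, √7·eps). If 0 < |x − 7| < delta then x > 0 and |√x − √7| < |x − 7|/√7 < eps.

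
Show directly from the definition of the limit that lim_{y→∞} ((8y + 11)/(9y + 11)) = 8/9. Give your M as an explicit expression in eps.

Let eps > 0 be given. We seek M > 0 such that y > M implies |(8y + 11)/(9y + 11) − (8/9)| < eps.
(8y + 11)/(9y + 11) − (8/9) = (9(8y + 11) − 8(9y + 11)) / (9(9y + 11)) = 11/(9(9y + 11)).
For y > 0 we have 9y + 11 > 9y, so |(8y + 11)/(9y + 11) − (8/9)| = 11/(9(9y + 11)) < 11/(9·9y) = (11/81)/y.
Thus |(8y + 11)/(9y + 11) − (8/9)| < eps whenever y > (11/81)/eps.
Take M = (11/81)/eps. If y > M then |(8y + 11)/(9y + 11) − (8/9)| < (11/81)/y < eps.

M = (11/81)/eps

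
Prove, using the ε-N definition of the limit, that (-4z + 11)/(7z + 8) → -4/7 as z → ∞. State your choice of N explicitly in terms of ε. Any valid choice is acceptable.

N = (109/49)/ε

Suppose ε > 0. We seek N > 0 such that z > N implies |(-4z + 11)/(7z + 8) + 4/7| < ε.
(-4z + 11)/(7z + 8) + 4/7 = (7(-4z + 11) − (-4)(7z + 8)) / (7(7z + 8)) = 109/(7(7z + 8)).
For z > 0 we have 7z + 8 > 7z, so |(-4z + 11)/(7z + 8) + 4/7| = 109/(7(7z + 8)) < 109/(7·7z) = (109/49)/z.
Thus |(-4z + 11)/(7z + 8) + 4/7| < ε whenever z > (109/49)/ε.
Take N = (109/49)/ε. If z > N then |(-4z + 11)/(7z + 8) + 4/7| < (109/49)/z < ε.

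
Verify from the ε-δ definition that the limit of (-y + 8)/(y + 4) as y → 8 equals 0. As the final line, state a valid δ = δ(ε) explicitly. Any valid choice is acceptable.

Let ε > 0. We want δ > 0 with 0 < |y − 8| < δ ⇒ |(-y + 8)/(y + 4) − 0| < ε.
Combining over a common denominator, (-y + 8)/(y + 4) − 0 = [(-y + 8)·12 − 0·(y + 4)] / [12·(y + 4)] = -12(y − 8) / (12(y + 4)).
So |(-y + 8)/(y + 4) − 0| = 12|y − 8| / (12·|y + 4|).
Restrict δ ≤ 6. Then |y − 8| < 6 gives |y + 4| = |(y − 8) + 12| ≥ 12 − 6 = 6.
Hence |(-y + 8)/(y + 4) − 0| < 12|y − 8|/(12·6) = (1/6)|y − 8|, which is < ε once |y − 8| < 6ε.
Take δ = min(6, 6ε). Then 0 < |y − 8| < δ forces both bounds, so |(-y + 8)/(y + 4) − 0| < ε.

δ = min(6, 6ε)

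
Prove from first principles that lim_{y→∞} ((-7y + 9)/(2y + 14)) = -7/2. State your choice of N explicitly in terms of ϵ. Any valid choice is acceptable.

Let ϵ > 0. We seek N > 0 such that y > N implies |(-7y + 9)/(2y + 14) + 7/2| < ϵ.
(-7y + 9)/(2y + 14) + 7/2 = (2(-7y + 9) − (-7)(2y + 14)) / (2(2y + 14)) = 116/(2(2y + 14)).
For y > 0 we have 2y + 14 > 2y, so |(-7y + 9)/(2y + 14) + 7/2| = 116/(2(2y + 14)) < 116/(2·2y) = 29/y.
Thus |(-7y + 9)/(2y + 14) + 7/2| < ϵ whenever y > 29/ϵ.
Take N = 29/ϵ. If y > N then |(-7y + 9)/(2y + 14) + 7/2| < 29/y < ϵ.

N = 29/ϵ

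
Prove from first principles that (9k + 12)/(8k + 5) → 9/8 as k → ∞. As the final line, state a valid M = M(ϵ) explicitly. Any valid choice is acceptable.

Fix ϵ > 0. For k ≥ 1, |(9k + 12)/(8k + 5) − (9/8)| = |51|/(8(8k + 5)) = 51/(8(8k + 5)).
Since 8k + 5 ≥ 8k for k ≥ 1, this is ≤ 51/(8·8k) = (51/64)/k.
So |(9k + 12)/(8k + 5) − (9/8)| < ϵ whenever k > (51/64)/ϵ.
Take M = (51/64)/ϵ. If k > M then |(9k + 12)/(8k + 5) − (9/8)| ≤ (51/64)/k < ϵ.

M = (51/64)/ϵ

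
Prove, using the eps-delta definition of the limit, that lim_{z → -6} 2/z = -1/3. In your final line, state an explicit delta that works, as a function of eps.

Suppose eps > 0. We seek delta > 0 such that 0 < |z + 6| < delta implies |2/z + 1/3| < eps.
|2/z + 1/3| = 2·|-6 − z|/(6·|z|) = 2|z + 6|/(6|z|).
Require delta ≤ 3 so that |z| > 6 − 3 = 3, hence 6|z| > 18.
Then |2/z + 1/3| < 2|z + 6|/18, which is < eps when |z + 6| < 9eps.
Take delta = min(3, 9eps). Then 0 < |z + 6| < delta gives both |z + 6| < 3 and |z + 6| < 9eps, so |2/z + 1/3| < eps.

delta = min(3, 9eps)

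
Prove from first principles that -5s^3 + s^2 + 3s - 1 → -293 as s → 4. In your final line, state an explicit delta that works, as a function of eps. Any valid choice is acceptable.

Fix eps > 0. We want delta > 0 such that 0 < |s − 4| < delta implies |(-5s^3 + s^2 + 3s - 1) + 293| < eps.
(-5s^3 + s^2 + 3s - 1) + 293 = -5s^3 + s^2 + 3s + 292 = (s − 4)(-5s^2 - 19s - 73).
So |(-5s^3 + s^2 + 3s - 1) + 293| = |s − 4|·|-5s^2 - 19s - 73|.
Require delta ≤ 2. Then |s − 4| < 2 gives |s| < 6, and by the triangle inequality |-5s^2 - 19s - 73| ≤ 5·6^2 + 19·6 + 73 = 367.
Hence |(-5s^3 + s^2 + 3s - 1) + 293| ≤ 367|s − 4| < eps provided |s − 4| < eps/367.
Choosing delta = min(2, eps/367) ensures both conditions, hence |(-5s^3 + s^2 + 3s - 1) + 293| < eps.

delta = min(2, eps/367)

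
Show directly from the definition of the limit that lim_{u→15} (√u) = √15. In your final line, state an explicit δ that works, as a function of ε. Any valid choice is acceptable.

Let ε > 0. We want δ > 0 such that 0 < |u − 15| < δ implies |√u − √15| < ε.
Multiplying by the conjugate, |√u − √15| = |u − 15|/(√u + √15).
Restrict δ ≤ 15 so that |u − 15| < 15 forces u > 0, and then √u + √15 > √15.
Hence |√u − √15| < |u − 15|/√15, which is < ε once |u − 15| < √15·ε.
Take δ = min(15, √15·ε). If 0 < |u − 15| < δ then u > 0 and |√u − √15| < |u − 15|/√15 < ε.

δ = min(15, √15·ε)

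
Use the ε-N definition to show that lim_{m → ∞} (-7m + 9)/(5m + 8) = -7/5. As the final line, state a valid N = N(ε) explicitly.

Fix ε > 0. For m ≥ 1, |(-7m + 9)/(5m + 8) + 7/5| = |101|/(5(5m + 8)) = 101/(5(5m + 8)).
Since 5m + 8 ≥ 5m for m ≥ 1, this is ≤ 101/(5·5m) = (101/25)/m.
So |(-7m + 9)/(5m + 8) + 7/5| < ε whenever m > (101/25)/ε.
Take N = (101/25)/ε. If m > N then |(-7m + 9)/(5m + 8) + 7/5| ≤ (101/25)/m < ε.

N = (101/25)/ε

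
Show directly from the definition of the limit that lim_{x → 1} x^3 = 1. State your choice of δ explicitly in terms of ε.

δ = min(2, ε/13)

Fix ε > 0. We seek δ > 0 with 0 < |x − 1| < δ ⇒ |x^3 − 1| < ε.
Factor: x^3 − 1 = (x − 1)(x^2 + x + 1), so |x^3 − 1| = |x − 1|·|x^2 + x + 1|.
Restrict δ ≤ 2. Then |x − 1| < 2 gives |x| < 3, so by the triangle inequality |x^2 + x + 1| ≤ 3^2 + 3 + 1 = 13.
Hence |x^3 − 1| ≤ 13|x − 1|, which is < ε once |x − 1| < ε/13.
Take δ = min(2, ε/13). If 0 < |x − 1| < δ then both bounds hold and |x^3 − 1| ≤ 13|x − 1| < 13·(ε/13) = ε.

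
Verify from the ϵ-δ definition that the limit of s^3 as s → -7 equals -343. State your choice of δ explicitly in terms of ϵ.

Fix ϵ > 0. We seek δ > 0 with 0 < |s + 7| < δ ⇒ |s^3 + 343| < ϵ.
Factor: s^3 + 343 = (s + 7)(s^2 - 7s + 49), so |s^3 + 343| = |s + 7|·|s^2 - 7s + 49|.
Restrict δ ≤ 1. Then |s + 7| < 1 gives |s| < 8, so by the triangle inequality |s^2 - 7s + 49| ≤ 8^2 + 7·8 + 49 = 169.
Hence |s^3 + 343| ≤ 169|s + 7|, which is < ϵ once |s + 7| < ϵ/169.
Take δ = min(1, ϵ/169). If 0 < |s + 7| < δ then both bounds hold and |s^3 + 343| ≤ 169|s + 7| < 169·(ϵ/169) = ϵ.

δ = min(1, ϵ/169)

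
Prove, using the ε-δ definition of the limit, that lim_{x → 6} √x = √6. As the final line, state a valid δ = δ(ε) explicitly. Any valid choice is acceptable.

Fix ε > 0. We want δ > 0 such that 0 < |x − 6| < δ implies |√x − √6| < ε.
Rationalise: √x − √6 = (x − 6)/(√x + √6), so |√x − √6| = |x − 6|/(√x + √6).
Restrict δ ≤ 6 so that |x − 6| < 6 forces x > 0, and then √x + √6 > √6.
Hence |√x − √6| < |x − 6|/√6, which is < ε once |x − 6| < √6·ε.
Take δ = min(6, √6·ε). If 0 < |x − 6| < δ then x > 0 and |√x − √6| < |x − 6|/√6 < ε.

δ = min(6, √6·ε)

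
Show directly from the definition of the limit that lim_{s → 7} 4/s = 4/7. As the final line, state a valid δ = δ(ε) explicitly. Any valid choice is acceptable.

δ = min(7/2, (49/8)ε)

Fix ε > 0. We seek δ > 0 such that 0 < |s − 7| < δ implies |4/s − (4/7)| < ε.
|4/s − (4/7)| = 4·|7 − s|/(7·|s|) = 4|s − 7|/(7|s|).
Require δ ≤ 7/2 so that |s| > 7 − 7/2 = 7/2, hence 7|s| > 49/2.
Then |4/s − (4/7)| < 4|s − 7|/(49/2), which is < ε when |s − 7| < (49/8)ε.
Take δ = min(7/2, (49/8)ε). Then 0 < |s − 7| < δ gives both |s − 7| < 7/2 and |s − 7| < (49/8)ε, so |4/s − (4/7)| < ε.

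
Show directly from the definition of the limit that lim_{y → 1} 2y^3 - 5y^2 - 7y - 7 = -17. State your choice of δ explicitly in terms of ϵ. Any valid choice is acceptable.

Suppose ϵ > 0. We want δ > 0 such that 0 < |y − 1| < δ implies |(2y^3 - 5y^2 - 7y - 7) + 17| < ϵ.
(2y^3 - 5y^2 - 7y - 7) + 17 = 2y^3 - 5y^2 - 7y + 10 = (y − 1)(2y^2 - 3y - 10).
So |(2y^3 - 5y^2 - 7y - 7) + 17| = |y − 1|·|2y^2 - 3y - 10|.
Assume first that |y − 1| < 1, so |y| < 2. Then |2y^2 - 3y - 10| ≤ 2·2^2 + 3·2 + 10 = 24.
Hence |(2y^3 - 5y^2 - 7y - 7) + 17| ≤ 24|y − 1| < ϵ provided |y − 1| < ϵ/24.
Choosing δ = min(1, ϵ/24) ensures both conditions, hence |(2y^3 - 5y^2 - 7y - 7) + 17| < ϵ.

δ = min(1, ϵ/24)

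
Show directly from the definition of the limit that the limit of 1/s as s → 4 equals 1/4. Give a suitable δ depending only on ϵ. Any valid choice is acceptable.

Let ϵ > 0 be given. We seek δ > 0 such that 0 < |s − 4| < δ implies |1/s − (1/4)| < ϵ.
|1/s − (1/4)| = |4 − s|/(4·|s|) = |s − 4|/(4|s|).
Restrict δ ≤ 2. Then |s − 4| < 2 gives |s| > 2, so 4|s| > 8.
Then |1/s − (1/4)| < |s − 4|/8, which is < ϵ when |s − 4| < 8ϵ.
Take δ = min(2, 8ϵ). Then 0 < |s − 4| < δ gives both |s − 4| < 2 and |s − 4| < 8ϵ, so |1/s − (1/4)| < ϵ.

δ = min(2, 8ϵ)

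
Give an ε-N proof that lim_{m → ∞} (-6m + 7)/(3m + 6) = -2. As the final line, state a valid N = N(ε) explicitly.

N = (19/3)/ε

Fix ε > 0. For m ≥ 1, |(-6m + 7)/(3m + 6) + 2| = |57|/(3(3m + 6)) = 57/(3(3m + 6)).
Since 3m + 6 ≥ 3m for m ≥ 1, this is ≤ 57/(3·3m) = (19/3)/m.
So |(-6m + 7)/(3m + 6) + 2| < ε whenever m > (19/3)/ε.
Take N = (19/3)/ε. If m > N then |(-6m + 7)/(3m + 6) + 2| ≤ (19/3)/m < ε.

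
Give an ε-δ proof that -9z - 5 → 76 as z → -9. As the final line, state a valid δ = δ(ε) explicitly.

δ = ε/9

Fix ε > 0. We need δ > 0 so that 0 < |z + 9| < δ implies |(-9z - 5) − 76| < ε.
Since (-9z - 5) − 76 = -9(z + 9), we have |(-9z - 5) − 76| = 9|z + 9|.
So 9|z + 9| < ε exactly when |z + 9| < ε/9.
Take δ = ε/9. If 0 < |z + 9| < δ then |(-9z - 5) − 76| = 9|z + 9| < 9·(ε/9) = ε.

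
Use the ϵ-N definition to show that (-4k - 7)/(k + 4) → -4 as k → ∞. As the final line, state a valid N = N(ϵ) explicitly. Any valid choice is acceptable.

Fix ϵ > 0. For k ≥ 1, |(-4k - 7)/(k + 4) + 4| = |9|/((k + 4)) = 9/((k + 4)).
Since k + 4 ≥ k for k ≥ 1, this is ≤ 9/(k) = 9/k.
So |(-4k - 7)/(k + 4) + 4| < ϵ whenever k > 9/ϵ.
Take N = 9/ϵ. If k > N then |(-4k - 7)/(k + 4) + 4| ≤ 9/k < ϵ.

N = 9/ϵ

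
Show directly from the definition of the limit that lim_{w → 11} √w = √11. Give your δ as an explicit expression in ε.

δ = min(11, √11·ε)

Fix ε > 0. We want δ > 0 such that 0 < |w − 11| < δ implies |√w − √11| < ε.
Multiplying by the conjugate, |√w − √11| = |w − 11|/(√w + √11).
Restrict δ ≤ 11 so that |w − 11| < 11 forces w > 0, and then √w + √11 > √11.
Hence |√w − √11| < |w − 11|/√11, which is < ε once |w − 11| < √11·ε.
Take δ = min(11, √11·ε). If 0 < |w − 11| < δ then w > 0 and |√w − √11| < |w − 11|/√11 < ε.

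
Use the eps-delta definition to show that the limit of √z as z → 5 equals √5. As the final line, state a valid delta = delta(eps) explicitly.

delta = min(5, √5·eps)

Let eps > 0. We want delta > 0 such that 0 < |z − 5| < delta implies |√z − √5| < eps.
Multiplying by the conjugate, |√z − √5| = |z − 5|/(√z + √5).
Restrict delta ≤ 5 so that |z − 5| < 5 forces z > 0, and then √z + √5 > √5.
Hence |√z − √5| < |z − 5|/√5, which is < eps once |z − 5| < √5·eps.
Take delta = min(5, √5·eps). If 0 < |z − 5| < delta then z > 0 and |√z − √5| < |z − 5|/√5 < eps.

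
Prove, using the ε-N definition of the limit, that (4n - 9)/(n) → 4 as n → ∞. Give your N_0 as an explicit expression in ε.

N_0 = 9/ε

Let ε > 0 be given. For n ≥ 1, |(4n - 9)/(n) − 4| = |-9|/((n)) = 9/((n)).
Since n ≥ n for n ≥ 1, this is ≤ 9/(n) = 9/n.
So |(4n - 9)/(n) − 4| < ε whenever n > 9/ε.
Take N_0 = 9/ε. If n > N_0 then |(4n - 9)/(n) − 4| ≤ 9/n < ε.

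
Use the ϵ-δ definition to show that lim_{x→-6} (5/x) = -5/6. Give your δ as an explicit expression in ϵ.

δ = min(3, (18/5)ϵ)

Let ϵ > 0 be given. We seek δ > 0 such that 0 < |x + 6| < δ implies |5/x + 5/6| < ϵ.
|5/x + 5/6| = 5·|-6 − x|/(6·|x|) = 5|x + 6|/(6|x|).
Require δ ≤ 3 so that |x| > 6 − 3 = 3, hence 6|x| > 18.
Then |5/x + 5/6| < 5|x + 6|/18, which is < ϵ when |x + 6| < (18/5)ϵ.
Take δ = min(3, (18/5)ϵ). Then 0 < |x + 6| < δ gives both |x + 6| < 3 and |x + 6| < (18/5)ϵ, so |5/x + 5/6| < ϵ.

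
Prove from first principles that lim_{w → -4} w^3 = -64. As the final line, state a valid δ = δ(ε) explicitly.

Fix ε > 0. We seek δ > 0 with 0 < |w + 4| < δ ⇒ |w^3 + 64| < ε.
Factor: w^3 + 64 = (w + 4)(w^2 - 4w + 16), so |w^3 + 64| = |w + 4|·|w^2 - 4w + 16|.
Restrict δ ≤ 2. Then |w + 4| < 2 gives |w| < 6, so by the triangle inequality |w^2 - 4w + 16| ≤ 6^2 + 4·6 + 16 = 76.
Hence |w^3 + 64| ≤ 76|w + 4|, which is < ε once |w + 4| < ε/76.
Take δ = min(2, ε/76). If 0 < |w + 4| < δ then both bounds hold and |w^3 + 64| ≤ 76|w + 4| < 76·(ε/76) = ε.

δ = min(2, ε/76)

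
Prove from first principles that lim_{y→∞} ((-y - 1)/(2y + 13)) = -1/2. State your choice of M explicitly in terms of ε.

Suppose ε > 0. We seek M > 0 such that y > M implies |(-y - 1)/(2y + 13) + 1/2| < ε.
(-y - 1)/(2y + 13) + 1/2 = (2(-y - 1) − (-1)(2y + 13)) / (2(2y + 13)) = 11/(2(2y + 13)).
For y > 0 we have 2y + 13 > 2y, so |(-y - 1)/(2y + 13) + 1/2| = 11/(2(2y + 13)) < 11/(2·2y) = (11/4)/y.
Thus |(-y - 1)/(2y + 13) + 1/2| < ε whenever y > (11/4)/ε.
Take M = (11/4)/ε. If y > M then |(-y - 1)/(2y + 13) + 1/2| < (11/4)/y < ε.

M = (11/4)/ε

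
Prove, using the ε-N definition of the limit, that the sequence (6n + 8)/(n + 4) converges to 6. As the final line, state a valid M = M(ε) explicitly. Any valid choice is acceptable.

M = 16/ε

Let ε > 0. For n ≥ 1, |(6n + 8)/(n + 4) − 6| = |-16|/((n + 4)) = 16/((n + 4)).
Since n + 4 ≥ n for n ≥ 1, this is ≤ 16/(n) = 16/n.
So |(6n + 8)/(n + 4) − 6| < ε whenever n > 16/ε.
Take M = 16/ε. If n > M then |(6n + 8)/(n + 4) − 6| ≤ 16/n < ε.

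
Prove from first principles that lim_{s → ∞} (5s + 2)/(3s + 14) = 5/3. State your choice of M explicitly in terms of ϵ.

Fix ϵ > 0. We seek M > 0 such that s > M implies |(5s + 2)/(3s + 14) − (5/3)| < ϵ.
(5s + 2)/(3s + 14) − (5/3) = (3(5s + 2) − 5(3s + 14)) / (3(3s + 14)) = -64/(3(3s + 14)).
For s > 0 we have 3s + 14 > 3s, so |(5s + 2)/(3s + 14) − (5/3)| = 64/(3(3s + 14)) < 64/(3·3s) = (64/9)/s.
Thus |(5s + 2)/(3s + 14) − (5/3)| < ϵ whenever s > (64/9)/ϵ.
Take M = (64/9)/ϵ. If s > M then |(5s + 2)/(3s + 14) − (5/3)| < (64/9)/s < ϵ.

M = (64/9)/ϵ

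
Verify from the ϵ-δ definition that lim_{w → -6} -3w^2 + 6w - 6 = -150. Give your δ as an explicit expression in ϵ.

δ = min(1, ϵ/45)

Fix ϵ > 0. We want δ > 0 such that 0 < |w + 6| < δ implies |(-3w^2 + 6w - 6) + 150| < ϵ.
(-3w^2 + 6w - 6) + 150 = -3w^2 + 6w + 144 = (w + 6)(-3w + 24).
So |(-3w^2 + 6w - 6) + 150| = |w + 6|·|-3w + 24|.
Assume first that |w + 6| < 1, so |w| < 7. Then |-3w + 24| ≤ 3·7 + 24 = 45.
Hence |(-3w^2 + 6w - 6) + 150| ≤ 45|w + 6| < ϵ provided |w + 6| < ϵ/45.
Choosing δ = min(1, ϵ/45) ensures both conditions, hence |(-3w^2 + 6w - 6) + 150| < ϵ.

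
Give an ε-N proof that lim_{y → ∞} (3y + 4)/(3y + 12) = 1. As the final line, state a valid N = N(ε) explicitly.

N = (8/3)/ε

Let ε > 0. We seek N > 0 such that y > N implies |(3y + 4)/(3y + 12) − 1| < ε.
(3y + 4)/(3y + 12) − 1 = (3(3y + 4) − 3(3y + 12)) / (3(3y + 12)) = -24/(3(3y + 12)).
For y > 0 we have 3y + 12 > 3y, so |(3y + 4)/(3y + 12) − 1| = 24/(3(3y + 12)) < 24/(3·3y) = (8/3)/y.
Thus |(3y + 4)/(3y + 12) − 1| < ε whenever y > (8/3)/ε.
Take N = (8/3)/ε. If y > N then |(3y + 4)/(3y + 12) − 1| < (8/3)/y < ε.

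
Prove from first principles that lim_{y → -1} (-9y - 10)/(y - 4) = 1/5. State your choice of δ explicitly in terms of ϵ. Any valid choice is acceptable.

δ = min(5/2, (25/92)ϵ)

Let ϵ > 0 be given. We want δ > 0 with 0 < |y + 1| < δ ⇒ |(-9y - 10)/(y - 4) − (1/5)| < ϵ.
Combining over a common denominator, (-9y - 10)/(y - 4) − (1/5) = [(-9y - 10)·(-5) − (-1)·(y - 4)] / [(-5)·(y - 4)] = 46(y + 1) / ((-5)(y - 4)).
So |(-9y - 10)/(y - 4) − (1/5)| = 46|y + 1| / (5·|y − 4|).
Require δ ≤ 5/2, so |y − 4| ≥ |-5| − |y + 1| > 5 − 5/2 = 5/2.
Hence |(-9y - 10)/(y - 4) − (1/5)| < 46|y + 1|/(5·(5/2)) = (92/25)|y + 1|, which is < ϵ once |y + 1| < (25/92)ϵ.
Take δ = min(5/2, (25/92)ϵ). Then 0 < |y + 1| < δ forces both bounds, so |(-9y - 10)/(y - 4) − (1/5)| < ϵ.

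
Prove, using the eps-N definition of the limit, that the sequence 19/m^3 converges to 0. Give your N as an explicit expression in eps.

Fix eps > 0. For m ≥ 1, |19/m^3 − 0| = 19/m^3.
19/m^3 < eps ⇔ m^3 > 19/eps ⇔ m > (19/eps)^{1/3}.
Take N = (19/eps)^{1/3}. Then m > N implies 19/m^3 < eps.

N = (19/eps)^{1/3}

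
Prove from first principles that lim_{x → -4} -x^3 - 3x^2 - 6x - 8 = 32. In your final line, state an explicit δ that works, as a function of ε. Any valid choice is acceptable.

Let ε > 0 be given. We want δ > 0 such that 0 < |x + 4| < δ implies |(-x^3 - 3x^2 - 6x - 8) − 32| < ε.
(-x^3 - 3x^2 - 6x - 8) − 32 = -x^3 - 3x^2 - 6x - 40 = (x + 4)(-x^2 + x - 10).
So |(-x^3 - 3x^2 - 6x - 8) − 32| = |x + 4|·|-x^2 + x - 10|.
Require δ ≤ 1. Then |x + 4| < 1 gives |x| < 5, and by the triangle inequality |-x^2 + x - 10| ≤ 5^2 + 5 + 10 = 40.
Hence |(-x^3 - 3x^2 - 6x - 8) − 32| ≤ 40|x + 4| < ε provided |x + 4| < ε/40.
Choosing δ = min(1, ε/40) ensures both conditions, hence |(-x^3 - 3x^2 - 6x - 8) − 32| < ε.

δ = min(1, ε/40)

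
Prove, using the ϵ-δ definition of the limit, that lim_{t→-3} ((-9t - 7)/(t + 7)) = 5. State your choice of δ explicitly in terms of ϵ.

Let ϵ > 0. We want δ > 0 with 0 < |t + 3| < δ ⇒ |(-9t - 7)/(t + 7) − 5| < ϵ.
Combining over a common denominator, (-9t - 7)/(t + 7) − 5 = [(-9t - 7)·4 − 20·(t + 7)] / [4·(t + 7)] = -56(t + 3) / (4(t + 7)).
So |(-9t - 7)/(t + 7) − 5| = 56|t + 3| / (4·|t + 7|).
Require δ ≤ 2, so |t + 7| ≥ |4| − |t + 3| > 4 − 2 = 2.
Hence |(-9t - 7)/(t + 7) − 5| < 56|t + 3|/(4·2) = 7|t + 3|, which is < ϵ once |t + 3| < (1/7)ϵ.
Take δ = min(2, (1/7)ϵ). Then 0 < |t + 3| < δ forces both bounds, so |(-9t - 7)/(t + 7) − 5| < ϵ.

δ = min(2, (1/7)ϵ)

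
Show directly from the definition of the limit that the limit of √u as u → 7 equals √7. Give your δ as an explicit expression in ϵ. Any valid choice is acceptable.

δ = min(7, √7·ϵ)

Let ϵ > 0 be given. We want δ > 0 such that 0 < |u − 7| < δ implies |√u − √7| < ϵ.
Rationalise: √u − √7 = (u − 7)/(√u + √7), so |√u − √7| = |u − 7|/(√u + √7).
Restrict δ ≤ 7 so that |u − 7| < 7 forces u > 0, and then √u + √7 > √7.
Hence |√u − √7| < |u − 7|/√7, which is < ϵ once |u − 7| < √7·ϵ.
Take δ = min(7, √7·ϵ). If 0 < |u − 7| < δ then u > 0 and |√u − √7| < |u − 7|/√7 < ϵ.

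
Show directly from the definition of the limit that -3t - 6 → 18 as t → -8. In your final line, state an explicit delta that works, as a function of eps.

delta = eps/3

Let eps > 0 be given. We need delta > 0 so that 0 < |t + 8| < delta implies |(-3t - 6) − 18| < eps.
Since (-3t - 6) − 18 = -3(t + 8), we have |(-3t - 6) − 18| = 3|t + 8|.
Thus it suffices that |t + 8| < eps/3.
Take delta = eps/3. If 0 < |t + 8| < delta then |(-3t - 6) − 18| = 3|t + 8| < 3·(eps/3) = eps.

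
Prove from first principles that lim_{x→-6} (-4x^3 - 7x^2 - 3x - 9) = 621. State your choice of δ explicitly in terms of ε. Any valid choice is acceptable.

Suppose ε > 0. We want δ > 0 such that 0 < |x + 6| < δ implies |(-4x^3 - 7x^2 - 3x - 9) − 621| < ε.
(-4x^3 - 7x^2 - 3x - 9) − 621 = -4x^3 - 7x^2 - 3x - 630 = (x + 6)(-4x^2 + 17x - 105).
So |(-4x^3 - 7x^2 - 3x - 9) − 621| = |x + 6|·|-4x^2 + 17x - 105|.
Assume first that |x + 6| < 2, so |x| < 8. Then |-4x^2 + 17x - 105| ≤ 4·8^2 + 17·8 + 105 = 497.
Hence |(-4x^3 - 7x^2 - 3x - 9) − 621| ≤ 497|x + 6| < ε provided |x + 6| < ε/497.
Choosing δ = min(2, ε/497) ensures both conditions, hence |(-4x^3 - 7x^2 - 3x - 9) − 621| < ε.

δ = min(2, ε/497)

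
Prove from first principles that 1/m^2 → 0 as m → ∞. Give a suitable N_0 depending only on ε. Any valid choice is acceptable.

N_0 = (1/ε)^{1/2}

Fix ε > 0. For m ≥ 1, |1/m^2 − 0| = 1/m^2.
1/m^2 < ε ⇔ m^2 > 1/ε ⇔ m > (1/ε)^{1/2}.
Take N_0 = (1/ε)^{1/2}. Then m > N_0 implies 1/m^2 < ε.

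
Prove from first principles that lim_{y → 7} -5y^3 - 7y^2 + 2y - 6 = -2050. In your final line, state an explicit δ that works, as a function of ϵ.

Suppose ϵ > 0. We want δ > 0 such that 0 < |y − 7| < δ implies |(-5y^3 - 7y^2 + 2y - 6) + 2050| < ϵ.
(-5y^3 - 7y^2 + 2y - 6) + 2050 = -5y^3 - 7y^2 + 2y + 2044 = (y − 7)(-5y^2 - 42y - 292).
So |(-5y^3 - 7y^2 + 2y - 6) + 2050| = |y − 7|·|-5y^2 - 42y - 292|.
Assume first that |y − 7| < 1, so |y| < 8. Then |-5y^2 - 42y - 292| ≤ 5·8^2 + 42·8 + 292 = 948.
Hence |(-5y^3 - 7y^2 + 2y - 6) + 2050| ≤ 948|y − 7| < ϵ provided |y − 7| < ϵ/948.
Take δ = min(1, ϵ/948). Then 0 < |y − 7| < δ gives both |y − 7| < 1 and |y − 7| < ϵ/948, so |(-5y^3 - 7y^2 + 2y - 6) + 2050| < ϵ.

δ = min(1, ϵ/948)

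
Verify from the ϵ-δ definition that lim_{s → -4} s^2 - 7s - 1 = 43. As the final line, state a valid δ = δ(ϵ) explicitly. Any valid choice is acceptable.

δ = min(1, ϵ/16)

Let ϵ > 0 be given. We want δ > 0 such that 0 < |s + 4| < δ implies |(s^2 - 7s - 1) − 43| < ϵ.
(s^2 - 7s - 1) − 43 = s^2 - 7s - 44 = (s + 4)(s - 11).
So |(s^2 - 7s - 1) − 43| = |s + 4|·|s - 11|.
Assume first that |s + 4| < 1, so |s| < 5. Then |s - 11| ≤ 5 + 11 = 16.
Hence |(s^2 - 7s - 1) − 43| ≤ 16|s + 4| < ϵ provided |s + 4| < ϵ/16.
Choosing δ = min(1, ϵ/16) ensures both conditions, hence |(s^2 - 7s - 1) − 43| < ϵ.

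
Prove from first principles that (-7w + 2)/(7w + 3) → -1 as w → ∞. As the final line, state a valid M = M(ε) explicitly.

M = (5/7)/ε

Let ε > 0 be given. We seek M > 0 such that w > M implies |(-7w + 2)/(7w + 3) + 1| < ε.
(-7w + 2)/(7w + 3) + 1 = (7(-7w + 2) − (-7)(7w + 3)) / (7(7w + 3)) = 35/(7(7w + 3)).
For w > 0 we have 7w + 3 > 7w, so |(-7w + 2)/(7w + 3) + 1| = 35/(7(7w + 3)) < 35/(7·7w) = (5/7)/w.
Thus |(-7w + 2)/(7w + 3) + 1| < ε whenever w > (5/7)/ε.
Take M = (5/7)/ε. If w > M then |(-7w + 2)/(7w + 3) + 1| < (5/7)/w < ε.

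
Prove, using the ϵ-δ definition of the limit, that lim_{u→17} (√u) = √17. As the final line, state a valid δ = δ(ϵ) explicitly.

Let ϵ > 0. We want δ > 0 such that 0 < |u − 17| < δ implies |√u − √17| < ϵ.
Rationalise: √u − √17 = (u − 17)/(√u + √17), so |√u − √17| = |u − 17|/(√u + √17).
Restrict δ ≤ 17 so that |u − 17| < 17 forces u > 0, and then √u + √17 > √17.
Hence |√u − √17| < |u − 17|/√17, which is < ϵ once |u − 17| < √17·ϵ.
Take δ = min(17, √17·ϵ). If 0 < |u − 17| < δ then u > 0 and |√u − √17| < |u − 17|/√17 < ϵ.

δ = min(17, √17·ϵ)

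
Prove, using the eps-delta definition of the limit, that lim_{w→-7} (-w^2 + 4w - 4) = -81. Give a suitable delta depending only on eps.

delta = min(1, eps/19)

Fix eps > 0. We want delta > 0 such that 0 < |w + 7| < delta implies |(-w^2 + 4w - 4) + 81| < eps.
(-w^2 + 4w - 4) + 81 = -w^2 + 4w + 77 = (w + 7)(-w + 11).
So |(-w^2 + 4w - 4) + 81| = |w + 7|·|-w + 11|.
Assume first that |w + 7| < 1, so |w| < 8. Then |-w + 11| ≤ 8 + 11 = 19.
Hence |(-w^2 + 4w - 4) + 81| ≤ 19|w + 7| < eps provided |w + 7| < eps/19.
Choosing delta = min(1, eps/19) ensures both conditions, hence |(-w^2 + 4w - 4) + 81| < eps.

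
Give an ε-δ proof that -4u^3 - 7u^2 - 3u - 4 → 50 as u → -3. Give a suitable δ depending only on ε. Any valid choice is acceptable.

Let ε > 0. We want δ > 0 such that 0 < |u + 3| < δ implies |(-4u^3 - 7u^2 - 3u - 4) − 50| < ε.
(-4u^3 - 7u^2 - 3u - 4) − 50 = -4u^3 - 7u^2 - 3u - 54 = (u + 3)(-4u^2 + 5u - 18).
So |(-4u^3 - 7u^2 - 3u - 4) − 50| = |u + 3|·|-4u^2 + 5u - 18|.
Require δ ≤ 1. Then |u + 3| < 1 gives |u| < 4, and by the triangle inequality |-4u^2 + 5u - 18| ≤ 4·4^2 + 5·4 + 18 = 102.
Hence |(-4u^3 - 7u^2 - 3u - 4) − 50| ≤ 102|u + 3| < ε provided |u + 3| < ε/102.
Choosing δ = min(1, ε/102) ensures both conditions, hence |(-4u^3 - 7u^2 - 3u - 4) − 50| < ε.

δ = min(1, ε/102)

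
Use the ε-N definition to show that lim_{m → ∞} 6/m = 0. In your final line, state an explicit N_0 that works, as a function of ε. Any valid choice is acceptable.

N_0 = 6/ε

Let ε > 0. For m ≥ 1, |6/m − 0| = 6/(m) ≤ 6/m.
We need 6/m < ε, i.e. m > 6/ε.
Take N_0 = 6/ε. If m > N_0 then |6/m| ≤ 6/m < ε.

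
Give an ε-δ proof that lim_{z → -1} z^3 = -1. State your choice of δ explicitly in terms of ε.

Let ε > 0. We seek δ > 0 with 0 < |z + 1| < δ ⇒ |z^3 + 1| < ε.
Factor: z^3 + 1 = (z + 1)(z^2 - z + 1), so |z^3 + 1| = |z + 1|·|z^2 - z + 1|.
Impose δ ≤ 1 so that |z| < 2; then |z^2 - z + 1| ≤ 7.
Hence |z^3 + 1| ≤ 7|z + 1|, which is < ε once |z + 1| < ε/7.
Take δ = min(1, ε/7). If 0 < |z + 1| < δ then both bounds hold and |z^3 + 1| ≤ 7|z + 1| < 7·(ε/7) = ε.

δ = min(1, ε/7)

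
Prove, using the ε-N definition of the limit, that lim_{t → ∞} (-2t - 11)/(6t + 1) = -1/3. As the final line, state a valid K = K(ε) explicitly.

K = (16/9)/ε

Let ε > 0. We seek K > 0 such that t > K implies |(-2t - 11)/(6t + 1) + 1/3| < ε.
(-2t - 11)/(6t + 1) + 1/3 = (6(-2t - 11) − (-2)(6t + 1)) / (6(6t + 1)) = -64/(6(6t + 1)).
For t > 0 we have 6t + 1 > 6t, so |(-2t - 11)/(6t + 1) + 1/3| = 64/(6(6t + 1)) < 64/(6·6t) = (16/9)/t.
Thus |(-2t - 11)/(6t + 1) + 1/3| < ε whenever t > (16/9)/ε.
Take K = (16/9)/ε. If t > K then |(-2t - 11)/(6t + 1) + 1/3| < (16/9)/t < ε.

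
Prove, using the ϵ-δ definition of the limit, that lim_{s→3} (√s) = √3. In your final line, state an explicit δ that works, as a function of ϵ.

Let ϵ > 0 be given. We want δ > 0 such that 0 < |s − 3| < δ implies |√s − √3| < ϵ.
Rationalise: √s − √3 = (s − 3)/(√s + √3), so |√s − √3| = |s − 3|/(√s + √3).
Restrict δ ≤ 3 so that |s − 3| < 3 forces s > 0, and then √s + √3 > √3.
Hence |√s − √3| < |s − 3|/√3, which is < ϵ once |s − 3| < √3·ϵ.
Take δ = min(3, √3·ϵ). If 0 < |s − 3| < δ then s > 0 and |√s − √3| < |s − 3|/√3 < ϵ.

δ = min(3, √3·ϵ)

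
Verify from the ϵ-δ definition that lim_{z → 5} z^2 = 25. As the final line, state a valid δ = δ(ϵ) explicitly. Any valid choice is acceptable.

δ = min(2, ϵ/12)

Suppose ϵ > 0. We seek δ > 0 with 0 < |z − 5| < δ ⇒ |z^2 − 25| < ϵ.
Factor: z^2 − 25 = (z − 5)(z + 5), so |z^2 − 25| = |z − 5|·|z + 5|.
Restrict δ ≤ 2. Then |z − 5| < 2 gives |z| < 7, so by the triangle inequality |z + 5| ≤ 7 + 5 = 12.
Hence |z^2 − 25| ≤ 12|z − 5|, which is < ϵ once |z − 5| < ϵ/12.
Take δ = min(2, ϵ/12). If 0 < |z − 5| < δ then both bounds hold and |z^2 − 25| ≤ 12|z − 5| < 12·(ϵ/12) = ϵ.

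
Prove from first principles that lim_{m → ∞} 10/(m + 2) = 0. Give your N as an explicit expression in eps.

N = 10/eps

Fix eps > 0. For m ≥ 1, |10/(m + 2) − 0| = 10/(m + 2) ≤ 10/m.
We need 10/m < eps, i.e. m > 10/eps.
Take N = 10/eps. If m > N then |10/(m + 2)| ≤ 10/m < eps.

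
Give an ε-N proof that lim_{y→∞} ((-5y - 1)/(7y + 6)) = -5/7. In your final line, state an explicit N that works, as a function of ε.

N = (23/49)/ε

Fix ε > 0. We seek N > 0 such that y > N implies |(-5y - 1)/(7y + 6) + 5/7| < ε.
(-5y - 1)/(7y + 6) + 5/7 = (7(-5y - 1) − (-5)(7y + 6)) / (7(7y + 6)) = 23/(7(7y + 6)).
For y > 0 we have 7y + 6 > 7y, so |(-5y - 1)/(7y + 6) + 5/7| = 23/(7(7y + 6)) < 23/(7·7y) = (23/49)/y.
Thus |(-5y - 1)/(7y + 6) + 5/7| < ε whenever y > (23/49)/ε.
Take N = (23/49)/ε. If y > N then |(-5y - 1)/(7y + 6) + 5/7| < (23/49)/y < ε.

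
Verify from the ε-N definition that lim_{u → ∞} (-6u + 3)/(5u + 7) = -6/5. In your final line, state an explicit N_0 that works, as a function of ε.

N_0 = (57/25)/ε

Let ε > 0. We seek N_0 > 0 such that u > N_0 implies |(-6u + 3)/(5u + 7) + 6/5| < ε.
(-6u + 3)/(5u + 7) + 6/5 = (5(-6u + 3) − (-6)(5u + 7)) / (5(5u + 7)) = 57/(5(5u + 7)).
For u > 0 we have 5u + 7 > 5u, so |(-6u + 3)/(5u + 7) + 6/5| = 57/(5(5u + 7)) < 57/(5·5u) = (57/25)/u.
Thus |(-6u + 3)/(5u + 7) + 6/5| < ε whenever u > (57/25)/ε.
Take N_0 = (57/25)/ε. If u > N_0 then |(-6u + 3)/(5u + 7) + 6/5| < (57/25)/u < ε.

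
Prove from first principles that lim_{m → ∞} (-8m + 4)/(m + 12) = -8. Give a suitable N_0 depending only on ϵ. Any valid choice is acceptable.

Let ϵ > 0. For m ≥ 1, |(-8m + 4)/(m + 12) + 8| = |100|/((m + 12)) = 100/((m + 12)).
Since m + 12 ≥ m for m ≥ 1, this is ≤ 100/(m) = 100/m.
So |(-8m + 4)/(m + 12) + 8| < ϵ whenever m > 100/ϵ.
Take N_0 = 100/ϵ. If m > N_0 then |(-8m + 4)/(m + 12) + 8| ≤ 100/m < ϵ.

N_0 = 100/ϵ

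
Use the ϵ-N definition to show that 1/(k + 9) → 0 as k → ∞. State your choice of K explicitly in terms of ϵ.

K = 1/ϵ

Suppose ϵ > 0. For k ≥ 1, |1/(k + 9) − 0| = 1/(k + 9) ≤ 1/k.
We need 1/k < ϵ, i.e. k > 1/ϵ.
Take K = 1/ϵ. If k > K then |1/(k + 9)| ≤ 1/k < ϵ.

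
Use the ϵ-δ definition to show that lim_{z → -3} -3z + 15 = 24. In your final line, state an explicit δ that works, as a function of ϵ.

Let ϵ > 0. We need δ > 0 so that 0 < |z + 3| < δ implies |(-3z + 15) − 24| < ϵ.
Since (-3z + 15) − 24 = -3(z + 3), we have |(-3z + 15) − 24| = 3|z + 3|.
So 3|z + 3| < ϵ exactly when |z + 3| < ϵ/3.
Choosing δ = ϵ/3 gives |(-3z + 15) − 24| = 3|z + 3| < ϵ whenever |z + 3| < δ.

δ = ϵ/3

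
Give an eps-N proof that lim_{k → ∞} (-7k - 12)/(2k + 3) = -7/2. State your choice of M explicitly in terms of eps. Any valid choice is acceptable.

M = (3/4)/eps

Fix eps > 0. For k ≥ 1, |(-7k - 12)/(2k + 3) + 7/2| = |-3|/(2(2k + 3)) = 3/(2(2k + 3)).
Since 2k + 3 ≥ 2k for k ≥ 1, this is ≤ 3/(2·2k) = (3/4)/k.
So |(-7k - 12)/(2k + 3) + 7/2| < eps whenever k > (3/4)/eps.
Take M = (3/4)/eps. If k > M then |(-7k - 12)/(2k + 3) + 7/2| ≤ (3/4)/k < eps.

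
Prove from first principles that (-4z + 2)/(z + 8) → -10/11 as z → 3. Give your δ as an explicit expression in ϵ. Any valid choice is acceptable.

Suppose ϵ > 0. We want δ > 0 with 0 < |z − 3| < δ ⇒ |(-4z + 2)/(z + 8) + 10/11| < ϵ.
Combining over a common denominator, (-4z + 2)/(z + 8) + 10/11 = [(-4z + 2)·11 − (-10)·(z + 8)] / [11·(z + 8)] = -34(z − 3) / (11(z + 8)).
So |(-4z + 2)/(z + 8) + 10/11| = 34|z − 3| / (11·|z + 8|).
Require δ ≤ 11/2, so |z + 8| ≥ |11| − |z − 3| > 11 − 11/2 = 11/2.
Hence |(-4z + 2)/(z + 8) + 10/11| < 34|z − 3|/(11·(11/2)) = (68/121)|z − 3|, which is < ϵ once |z − 3| < (121/68)ϵ.
Take δ = min(11/2, (121/68)ϵ). Then 0 < |z − 3| < δ forces both bounds, so |(-4z + 2)/(z + 8) + 10/11| < ϵ.

δ = min(11/2, (121/68)ϵ)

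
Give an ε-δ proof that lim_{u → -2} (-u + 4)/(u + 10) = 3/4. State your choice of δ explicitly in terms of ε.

Suppose ε > 0. We want δ > 0 with 0 < |u + 2| < δ ⇒ |(-u + 4)/(u + 10) − (3/4)| < ε.
Combining over a common denominator, (-u + 4)/(u + 10) − (3/4) = [(-u + 4)·8 − 6·(u + 10)] / [8·(u + 10)] = -14(u + 2) / (8(u + 10)).
So |(-u + 4)/(u + 10) − (3/4)| = 14|u + 2| / (8·|u + 10|).
Require δ ≤ 4, so |u + 10| ≥ |8| − |u + 2| > 8 − 4 = 4.
Hence |(-u + 4)/(u + 10) − (3/4)| < 14|u + 2|/(8·4) = (7/16)|u + 2|, which is < ε once |u + 2| < (16/7)ε.
Take δ = min(4, (16/7)ε). Then 0 < |u + 2| < δ forces both bounds, so |(-u + 4)/(u + 10) − (3/4)| < ε.

δ = min(4, (16/7)ε)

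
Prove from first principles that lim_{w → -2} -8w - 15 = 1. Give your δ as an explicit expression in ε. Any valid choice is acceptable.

δ = ε/8

Let ε > 0 be given. We need δ > 0 so that 0 < |w + 2| < δ implies |(-8w - 15) − 1| < ε.
Since (-8w - 15) − 1 = -8(w + 2), we have |(-8w - 15) − 1| = 8|w + 2|.
Thus it suffices that |w + 2| < ε/8.
Take δ = ε/8. If 0 < |w + 2| < δ then |(-8w - 15) − 1| = 8|w + 2| < 8·(ε/8) = ε.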